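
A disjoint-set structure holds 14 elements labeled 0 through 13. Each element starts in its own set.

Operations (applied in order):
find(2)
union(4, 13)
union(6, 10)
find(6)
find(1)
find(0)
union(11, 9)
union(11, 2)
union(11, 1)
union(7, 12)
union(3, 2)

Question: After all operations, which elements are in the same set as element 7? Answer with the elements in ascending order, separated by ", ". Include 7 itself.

Answer: 7, 12

Derivation:
Step 1: find(2) -> no change; set of 2 is {2}
Step 2: union(4, 13) -> merged; set of 4 now {4, 13}
Step 3: union(6, 10) -> merged; set of 6 now {6, 10}
Step 4: find(6) -> no change; set of 6 is {6, 10}
Step 5: find(1) -> no change; set of 1 is {1}
Step 6: find(0) -> no change; set of 0 is {0}
Step 7: union(11, 9) -> merged; set of 11 now {9, 11}
Step 8: union(11, 2) -> merged; set of 11 now {2, 9, 11}
Step 9: union(11, 1) -> merged; set of 11 now {1, 2, 9, 11}
Step 10: union(7, 12) -> merged; set of 7 now {7, 12}
Step 11: union(3, 2) -> merged; set of 3 now {1, 2, 3, 9, 11}
Component of 7: {7, 12}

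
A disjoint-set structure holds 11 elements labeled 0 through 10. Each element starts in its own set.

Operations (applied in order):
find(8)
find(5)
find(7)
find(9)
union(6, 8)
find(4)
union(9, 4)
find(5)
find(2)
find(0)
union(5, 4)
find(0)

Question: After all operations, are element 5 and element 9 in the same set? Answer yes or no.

Step 1: find(8) -> no change; set of 8 is {8}
Step 2: find(5) -> no change; set of 5 is {5}
Step 3: find(7) -> no change; set of 7 is {7}
Step 4: find(9) -> no change; set of 9 is {9}
Step 5: union(6, 8) -> merged; set of 6 now {6, 8}
Step 6: find(4) -> no change; set of 4 is {4}
Step 7: union(9, 4) -> merged; set of 9 now {4, 9}
Step 8: find(5) -> no change; set of 5 is {5}
Step 9: find(2) -> no change; set of 2 is {2}
Step 10: find(0) -> no change; set of 0 is {0}
Step 11: union(5, 4) -> merged; set of 5 now {4, 5, 9}
Step 12: find(0) -> no change; set of 0 is {0}
Set of 5: {4, 5, 9}; 9 is a member.

Answer: yes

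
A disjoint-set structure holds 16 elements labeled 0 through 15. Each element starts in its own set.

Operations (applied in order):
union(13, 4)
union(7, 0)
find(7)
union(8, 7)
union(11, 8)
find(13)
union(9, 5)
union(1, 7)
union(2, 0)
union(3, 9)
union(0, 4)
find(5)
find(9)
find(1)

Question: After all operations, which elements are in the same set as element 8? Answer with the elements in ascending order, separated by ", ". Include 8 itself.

Step 1: union(13, 4) -> merged; set of 13 now {4, 13}
Step 2: union(7, 0) -> merged; set of 7 now {0, 7}
Step 3: find(7) -> no change; set of 7 is {0, 7}
Step 4: union(8, 7) -> merged; set of 8 now {0, 7, 8}
Step 5: union(11, 8) -> merged; set of 11 now {0, 7, 8, 11}
Step 6: find(13) -> no change; set of 13 is {4, 13}
Step 7: union(9, 5) -> merged; set of 9 now {5, 9}
Step 8: union(1, 7) -> merged; set of 1 now {0, 1, 7, 8, 11}
Step 9: union(2, 0) -> merged; set of 2 now {0, 1, 2, 7, 8, 11}
Step 10: union(3, 9) -> merged; set of 3 now {3, 5, 9}
Step 11: union(0, 4) -> merged; set of 0 now {0, 1, 2, 4, 7, 8, 11, 13}
Step 12: find(5) -> no change; set of 5 is {3, 5, 9}
Step 13: find(9) -> no change; set of 9 is {3, 5, 9}
Step 14: find(1) -> no change; set of 1 is {0, 1, 2, 4, 7, 8, 11, 13}
Component of 8: {0, 1, 2, 4, 7, 8, 11, 13}

Answer: 0, 1, 2, 4, 7, 8, 11, 13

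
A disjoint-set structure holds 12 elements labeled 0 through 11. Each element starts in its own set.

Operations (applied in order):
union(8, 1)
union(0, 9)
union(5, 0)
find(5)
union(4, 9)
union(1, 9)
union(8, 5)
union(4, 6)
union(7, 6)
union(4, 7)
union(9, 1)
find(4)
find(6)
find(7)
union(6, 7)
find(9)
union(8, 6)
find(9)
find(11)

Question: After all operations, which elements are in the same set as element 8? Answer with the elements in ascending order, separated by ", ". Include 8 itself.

Step 1: union(8, 1) -> merged; set of 8 now {1, 8}
Step 2: union(0, 9) -> merged; set of 0 now {0, 9}
Step 3: union(5, 0) -> merged; set of 5 now {0, 5, 9}
Step 4: find(5) -> no change; set of 5 is {0, 5, 9}
Step 5: union(4, 9) -> merged; set of 4 now {0, 4, 5, 9}
Step 6: union(1, 9) -> merged; set of 1 now {0, 1, 4, 5, 8, 9}
Step 7: union(8, 5) -> already same set; set of 8 now {0, 1, 4, 5, 8, 9}
Step 8: union(4, 6) -> merged; set of 4 now {0, 1, 4, 5, 6, 8, 9}
Step 9: union(7, 6) -> merged; set of 7 now {0, 1, 4, 5, 6, 7, 8, 9}
Step 10: union(4, 7) -> already same set; set of 4 now {0, 1, 4, 5, 6, 7, 8, 9}
Step 11: union(9, 1) -> already same set; set of 9 now {0, 1, 4, 5, 6, 7, 8, 9}
Step 12: find(4) -> no change; set of 4 is {0, 1, 4, 5, 6, 7, 8, 9}
Step 13: find(6) -> no change; set of 6 is {0, 1, 4, 5, 6, 7, 8, 9}
Step 14: find(7) -> no change; set of 7 is {0, 1, 4, 5, 6, 7, 8, 9}
Step 15: union(6, 7) -> already same set; set of 6 now {0, 1, 4, 5, 6, 7, 8, 9}
Step 16: find(9) -> no change; set of 9 is {0, 1, 4, 5, 6, 7, 8, 9}
Step 17: union(8, 6) -> already same set; set of 8 now {0, 1, 4, 5, 6, 7, 8, 9}
Step 18: find(9) -> no change; set of 9 is {0, 1, 4, 5, 6, 7, 8, 9}
Step 19: find(11) -> no change; set of 11 is {11}
Component of 8: {0, 1, 4, 5, 6, 7, 8, 9}

Answer: 0, 1, 4, 5, 6, 7, 8, 9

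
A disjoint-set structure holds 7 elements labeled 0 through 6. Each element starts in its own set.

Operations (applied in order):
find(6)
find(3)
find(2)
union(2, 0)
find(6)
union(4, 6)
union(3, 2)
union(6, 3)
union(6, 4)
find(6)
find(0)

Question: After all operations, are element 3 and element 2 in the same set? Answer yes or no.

Answer: yes

Derivation:
Step 1: find(6) -> no change; set of 6 is {6}
Step 2: find(3) -> no change; set of 3 is {3}
Step 3: find(2) -> no change; set of 2 is {2}
Step 4: union(2, 0) -> merged; set of 2 now {0, 2}
Step 5: find(6) -> no change; set of 6 is {6}
Step 6: union(4, 6) -> merged; set of 4 now {4, 6}
Step 7: union(3, 2) -> merged; set of 3 now {0, 2, 3}
Step 8: union(6, 3) -> merged; set of 6 now {0, 2, 3, 4, 6}
Step 9: union(6, 4) -> already same set; set of 6 now {0, 2, 3, 4, 6}
Step 10: find(6) -> no change; set of 6 is {0, 2, 3, 4, 6}
Step 11: find(0) -> no change; set of 0 is {0, 2, 3, 4, 6}
Set of 3: {0, 2, 3, 4, 6}; 2 is a member.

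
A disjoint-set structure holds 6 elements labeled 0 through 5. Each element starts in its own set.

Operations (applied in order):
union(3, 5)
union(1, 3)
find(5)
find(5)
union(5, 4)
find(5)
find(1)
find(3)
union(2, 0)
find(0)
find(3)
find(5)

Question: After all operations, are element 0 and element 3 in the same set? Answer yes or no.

Step 1: union(3, 5) -> merged; set of 3 now {3, 5}
Step 2: union(1, 3) -> merged; set of 1 now {1, 3, 5}
Step 3: find(5) -> no change; set of 5 is {1, 3, 5}
Step 4: find(5) -> no change; set of 5 is {1, 3, 5}
Step 5: union(5, 4) -> merged; set of 5 now {1, 3, 4, 5}
Step 6: find(5) -> no change; set of 5 is {1, 3, 4, 5}
Step 7: find(1) -> no change; set of 1 is {1, 3, 4, 5}
Step 8: find(3) -> no change; set of 3 is {1, 3, 4, 5}
Step 9: union(2, 0) -> merged; set of 2 now {0, 2}
Step 10: find(0) -> no change; set of 0 is {0, 2}
Step 11: find(3) -> no change; set of 3 is {1, 3, 4, 5}
Step 12: find(5) -> no change; set of 5 is {1, 3, 4, 5}
Set of 0: {0, 2}; 3 is not a member.

Answer: no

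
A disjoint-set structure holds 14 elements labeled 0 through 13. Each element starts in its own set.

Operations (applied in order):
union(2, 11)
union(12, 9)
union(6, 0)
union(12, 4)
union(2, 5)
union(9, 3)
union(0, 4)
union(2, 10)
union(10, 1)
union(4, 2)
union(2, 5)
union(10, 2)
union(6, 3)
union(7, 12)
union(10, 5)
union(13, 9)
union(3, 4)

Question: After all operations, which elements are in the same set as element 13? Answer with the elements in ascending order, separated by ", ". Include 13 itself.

Step 1: union(2, 11) -> merged; set of 2 now {2, 11}
Step 2: union(12, 9) -> merged; set of 12 now {9, 12}
Step 3: union(6, 0) -> merged; set of 6 now {0, 6}
Step 4: union(12, 4) -> merged; set of 12 now {4, 9, 12}
Step 5: union(2, 5) -> merged; set of 2 now {2, 5, 11}
Step 6: union(9, 3) -> merged; set of 9 now {3, 4, 9, 12}
Step 7: union(0, 4) -> merged; set of 0 now {0, 3, 4, 6, 9, 12}
Step 8: union(2, 10) -> merged; set of 2 now {2, 5, 10, 11}
Step 9: union(10, 1) -> merged; set of 10 now {1, 2, 5, 10, 11}
Step 10: union(4, 2) -> merged; set of 4 now {0, 1, 2, 3, 4, 5, 6, 9, 10, 11, 12}
Step 11: union(2, 5) -> already same set; set of 2 now {0, 1, 2, 3, 4, 5, 6, 9, 10, 11, 12}
Step 12: union(10, 2) -> already same set; set of 10 now {0, 1, 2, 3, 4, 5, 6, 9, 10, 11, 12}
Step 13: union(6, 3) -> already same set; set of 6 now {0, 1, 2, 3, 4, 5, 6, 9, 10, 11, 12}
Step 14: union(7, 12) -> merged; set of 7 now {0, 1, 2, 3, 4, 5, 6, 7, 9, 10, 11, 12}
Step 15: union(10, 5) -> already same set; set of 10 now {0, 1, 2, 3, 4, 5, 6, 7, 9, 10, 11, 12}
Step 16: union(13, 9) -> merged; set of 13 now {0, 1, 2, 3, 4, 5, 6, 7, 9, 10, 11, 12, 13}
Step 17: union(3, 4) -> already same set; set of 3 now {0, 1, 2, 3, 4, 5, 6, 7, 9, 10, 11, 12, 13}
Component of 13: {0, 1, 2, 3, 4, 5, 6, 7, 9, 10, 11, 12, 13}

Answer: 0, 1, 2, 3, 4, 5, 6, 7, 9, 10, 11, 12, 13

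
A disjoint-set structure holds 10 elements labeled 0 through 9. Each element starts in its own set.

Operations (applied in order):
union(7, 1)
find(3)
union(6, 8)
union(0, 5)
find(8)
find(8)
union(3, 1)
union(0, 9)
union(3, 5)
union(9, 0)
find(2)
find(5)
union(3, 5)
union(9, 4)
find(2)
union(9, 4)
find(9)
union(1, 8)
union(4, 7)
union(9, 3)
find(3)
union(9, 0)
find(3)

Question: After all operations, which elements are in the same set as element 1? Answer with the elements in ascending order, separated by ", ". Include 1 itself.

Step 1: union(7, 1) -> merged; set of 7 now {1, 7}
Step 2: find(3) -> no change; set of 3 is {3}
Step 3: union(6, 8) -> merged; set of 6 now {6, 8}
Step 4: union(0, 5) -> merged; set of 0 now {0, 5}
Step 5: find(8) -> no change; set of 8 is {6, 8}
Step 6: find(8) -> no change; set of 8 is {6, 8}
Step 7: union(3, 1) -> merged; set of 3 now {1, 3, 7}
Step 8: union(0, 9) -> merged; set of 0 now {0, 5, 9}
Step 9: union(3, 5) -> merged; set of 3 now {0, 1, 3, 5, 7, 9}
Step 10: union(9, 0) -> already same set; set of 9 now {0, 1, 3, 5, 7, 9}
Step 11: find(2) -> no change; set of 2 is {2}
Step 12: find(5) -> no change; set of 5 is {0, 1, 3, 5, 7, 9}
Step 13: union(3, 5) -> already same set; set of 3 now {0, 1, 3, 5, 7, 9}
Step 14: union(9, 4) -> merged; set of 9 now {0, 1, 3, 4, 5, 7, 9}
Step 15: find(2) -> no change; set of 2 is {2}
Step 16: union(9, 4) -> already same set; set of 9 now {0, 1, 3, 4, 5, 7, 9}
Step 17: find(9) -> no change; set of 9 is {0, 1, 3, 4, 5, 7, 9}
Step 18: union(1, 8) -> merged; set of 1 now {0, 1, 3, 4, 5, 6, 7, 8, 9}
Step 19: union(4, 7) -> already same set; set of 4 now {0, 1, 3, 4, 5, 6, 7, 8, 9}
Step 20: union(9, 3) -> already same set; set of 9 now {0, 1, 3, 4, 5, 6, 7, 8, 9}
Step 21: find(3) -> no change; set of 3 is {0, 1, 3, 4, 5, 6, 7, 8, 9}
Step 22: union(9, 0) -> already same set; set of 9 now {0, 1, 3, 4, 5, 6, 7, 8, 9}
Step 23: find(3) -> no change; set of 3 is {0, 1, 3, 4, 5, 6, 7, 8, 9}
Component of 1: {0, 1, 3, 4, 5, 6, 7, 8, 9}

Answer: 0, 1, 3, 4, 5, 6, 7, 8, 9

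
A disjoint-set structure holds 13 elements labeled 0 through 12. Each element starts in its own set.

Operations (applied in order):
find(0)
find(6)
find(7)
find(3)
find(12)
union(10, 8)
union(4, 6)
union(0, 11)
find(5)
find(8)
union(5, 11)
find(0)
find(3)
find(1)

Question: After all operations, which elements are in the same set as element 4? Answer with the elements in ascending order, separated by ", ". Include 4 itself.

Step 1: find(0) -> no change; set of 0 is {0}
Step 2: find(6) -> no change; set of 6 is {6}
Step 3: find(7) -> no change; set of 7 is {7}
Step 4: find(3) -> no change; set of 3 is {3}
Step 5: find(12) -> no change; set of 12 is {12}
Step 6: union(10, 8) -> merged; set of 10 now {8, 10}
Step 7: union(4, 6) -> merged; set of 4 now {4, 6}
Step 8: union(0, 11) -> merged; set of 0 now {0, 11}
Step 9: find(5) -> no change; set of 5 is {5}
Step 10: find(8) -> no change; set of 8 is {8, 10}
Step 11: union(5, 11) -> merged; set of 5 now {0, 5, 11}
Step 12: find(0) -> no change; set of 0 is {0, 5, 11}
Step 13: find(3) -> no change; set of 3 is {3}
Step 14: find(1) -> no change; set of 1 is {1}
Component of 4: {4, 6}

Answer: 4, 6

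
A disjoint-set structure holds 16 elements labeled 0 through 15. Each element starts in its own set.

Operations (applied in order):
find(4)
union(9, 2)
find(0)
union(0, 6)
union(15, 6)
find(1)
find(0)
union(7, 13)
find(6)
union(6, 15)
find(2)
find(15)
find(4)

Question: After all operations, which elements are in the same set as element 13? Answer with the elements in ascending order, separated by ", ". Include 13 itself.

Answer: 7, 13

Derivation:
Step 1: find(4) -> no change; set of 4 is {4}
Step 2: union(9, 2) -> merged; set of 9 now {2, 9}
Step 3: find(0) -> no change; set of 0 is {0}
Step 4: union(0, 6) -> merged; set of 0 now {0, 6}
Step 5: union(15, 6) -> merged; set of 15 now {0, 6, 15}
Step 6: find(1) -> no change; set of 1 is {1}
Step 7: find(0) -> no change; set of 0 is {0, 6, 15}
Step 8: union(7, 13) -> merged; set of 7 now {7, 13}
Step 9: find(6) -> no change; set of 6 is {0, 6, 15}
Step 10: union(6, 15) -> already same set; set of 6 now {0, 6, 15}
Step 11: find(2) -> no change; set of 2 is {2, 9}
Step 12: find(15) -> no change; set of 15 is {0, 6, 15}
Step 13: find(4) -> no change; set of 4 is {4}
Component of 13: {7, 13}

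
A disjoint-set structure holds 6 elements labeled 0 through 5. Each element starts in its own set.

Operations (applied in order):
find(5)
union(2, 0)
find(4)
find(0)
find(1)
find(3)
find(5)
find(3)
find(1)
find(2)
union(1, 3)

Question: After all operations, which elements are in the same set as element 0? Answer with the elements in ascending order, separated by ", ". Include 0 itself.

Step 1: find(5) -> no change; set of 5 is {5}
Step 2: union(2, 0) -> merged; set of 2 now {0, 2}
Step 3: find(4) -> no change; set of 4 is {4}
Step 4: find(0) -> no change; set of 0 is {0, 2}
Step 5: find(1) -> no change; set of 1 is {1}
Step 6: find(3) -> no change; set of 3 is {3}
Step 7: find(5) -> no change; set of 5 is {5}
Step 8: find(3) -> no change; set of 3 is {3}
Step 9: find(1) -> no change; set of 1 is {1}
Step 10: find(2) -> no change; set of 2 is {0, 2}
Step 11: union(1, 3) -> merged; set of 1 now {1, 3}
Component of 0: {0, 2}

Answer: 0, 2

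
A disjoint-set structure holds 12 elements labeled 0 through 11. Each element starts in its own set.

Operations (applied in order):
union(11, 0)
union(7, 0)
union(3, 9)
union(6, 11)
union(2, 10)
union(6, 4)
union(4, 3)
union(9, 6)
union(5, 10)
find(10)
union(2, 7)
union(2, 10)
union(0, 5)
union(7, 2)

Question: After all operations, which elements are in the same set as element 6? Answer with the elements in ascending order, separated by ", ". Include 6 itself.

Step 1: union(11, 0) -> merged; set of 11 now {0, 11}
Step 2: union(7, 0) -> merged; set of 7 now {0, 7, 11}
Step 3: union(3, 9) -> merged; set of 3 now {3, 9}
Step 4: union(6, 11) -> merged; set of 6 now {0, 6, 7, 11}
Step 5: union(2, 10) -> merged; set of 2 now {2, 10}
Step 6: union(6, 4) -> merged; set of 6 now {0, 4, 6, 7, 11}
Step 7: union(4, 3) -> merged; set of 4 now {0, 3, 4, 6, 7, 9, 11}
Step 8: union(9, 6) -> already same set; set of 9 now {0, 3, 4, 6, 7, 9, 11}
Step 9: union(5, 10) -> merged; set of 5 now {2, 5, 10}
Step 10: find(10) -> no change; set of 10 is {2, 5, 10}
Step 11: union(2, 7) -> merged; set of 2 now {0, 2, 3, 4, 5, 6, 7, 9, 10, 11}
Step 12: union(2, 10) -> already same set; set of 2 now {0, 2, 3, 4, 5, 6, 7, 9, 10, 11}
Step 13: union(0, 5) -> already same set; set of 0 now {0, 2, 3, 4, 5, 6, 7, 9, 10, 11}
Step 14: union(7, 2) -> already same set; set of 7 now {0, 2, 3, 4, 5, 6, 7, 9, 10, 11}
Component of 6: {0, 2, 3, 4, 5, 6, 7, 9, 10, 11}

Answer: 0, 2, 3, 4, 5, 6, 7, 9, 10, 11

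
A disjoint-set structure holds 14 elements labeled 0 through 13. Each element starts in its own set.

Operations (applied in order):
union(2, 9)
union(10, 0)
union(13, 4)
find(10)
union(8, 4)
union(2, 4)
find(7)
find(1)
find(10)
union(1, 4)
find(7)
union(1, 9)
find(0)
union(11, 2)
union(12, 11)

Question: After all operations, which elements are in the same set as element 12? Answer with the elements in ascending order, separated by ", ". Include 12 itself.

Answer: 1, 2, 4, 8, 9, 11, 12, 13

Derivation:
Step 1: union(2, 9) -> merged; set of 2 now {2, 9}
Step 2: union(10, 0) -> merged; set of 10 now {0, 10}
Step 3: union(13, 4) -> merged; set of 13 now {4, 13}
Step 4: find(10) -> no change; set of 10 is {0, 10}
Step 5: union(8, 4) -> merged; set of 8 now {4, 8, 13}
Step 6: union(2, 4) -> merged; set of 2 now {2, 4, 8, 9, 13}
Step 7: find(7) -> no change; set of 7 is {7}
Step 8: find(1) -> no change; set of 1 is {1}
Step 9: find(10) -> no change; set of 10 is {0, 10}
Step 10: union(1, 4) -> merged; set of 1 now {1, 2, 4, 8, 9, 13}
Step 11: find(7) -> no change; set of 7 is {7}
Step 12: union(1, 9) -> already same set; set of 1 now {1, 2, 4, 8, 9, 13}
Step 13: find(0) -> no change; set of 0 is {0, 10}
Step 14: union(11, 2) -> merged; set of 11 now {1, 2, 4, 8, 9, 11, 13}
Step 15: union(12, 11) -> merged; set of 12 now {1, 2, 4, 8, 9, 11, 12, 13}
Component of 12: {1, 2, 4, 8, 9, 11, 12, 13}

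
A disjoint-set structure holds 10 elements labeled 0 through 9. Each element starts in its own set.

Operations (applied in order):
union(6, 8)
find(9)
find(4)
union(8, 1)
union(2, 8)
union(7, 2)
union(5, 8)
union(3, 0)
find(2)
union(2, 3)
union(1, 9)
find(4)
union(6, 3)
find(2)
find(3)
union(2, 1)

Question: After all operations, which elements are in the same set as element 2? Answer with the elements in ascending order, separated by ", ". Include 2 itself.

Answer: 0, 1, 2, 3, 5, 6, 7, 8, 9

Derivation:
Step 1: union(6, 8) -> merged; set of 6 now {6, 8}
Step 2: find(9) -> no change; set of 9 is {9}
Step 3: find(4) -> no change; set of 4 is {4}
Step 4: union(8, 1) -> merged; set of 8 now {1, 6, 8}
Step 5: union(2, 8) -> merged; set of 2 now {1, 2, 6, 8}
Step 6: union(7, 2) -> merged; set of 7 now {1, 2, 6, 7, 8}
Step 7: union(5, 8) -> merged; set of 5 now {1, 2, 5, 6, 7, 8}
Step 8: union(3, 0) -> merged; set of 3 now {0, 3}
Step 9: find(2) -> no change; set of 2 is {1, 2, 5, 6, 7, 8}
Step 10: union(2, 3) -> merged; set of 2 now {0, 1, 2, 3, 5, 6, 7, 8}
Step 11: union(1, 9) -> merged; set of 1 now {0, 1, 2, 3, 5, 6, 7, 8, 9}
Step 12: find(4) -> no change; set of 4 is {4}
Step 13: union(6, 3) -> already same set; set of 6 now {0, 1, 2, 3, 5, 6, 7, 8, 9}
Step 14: find(2) -> no change; set of 2 is {0, 1, 2, 3, 5, 6, 7, 8, 9}
Step 15: find(3) -> no change; set of 3 is {0, 1, 2, 3, 5, 6, 7, 8, 9}
Step 16: union(2, 1) -> already same set; set of 2 now {0, 1, 2, 3, 5, 6, 7, 8, 9}
Component of 2: {0, 1, 2, 3, 5, 6, 7, 8, 9}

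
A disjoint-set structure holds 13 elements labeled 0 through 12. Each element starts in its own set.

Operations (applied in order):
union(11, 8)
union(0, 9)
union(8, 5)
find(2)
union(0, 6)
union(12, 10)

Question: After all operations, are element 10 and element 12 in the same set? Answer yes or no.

Answer: yes

Derivation:
Step 1: union(11, 8) -> merged; set of 11 now {8, 11}
Step 2: union(0, 9) -> merged; set of 0 now {0, 9}
Step 3: union(8, 5) -> merged; set of 8 now {5, 8, 11}
Step 4: find(2) -> no change; set of 2 is {2}
Step 5: union(0, 6) -> merged; set of 0 now {0, 6, 9}
Step 6: union(12, 10) -> merged; set of 12 now {10, 12}
Set of 10: {10, 12}; 12 is a member.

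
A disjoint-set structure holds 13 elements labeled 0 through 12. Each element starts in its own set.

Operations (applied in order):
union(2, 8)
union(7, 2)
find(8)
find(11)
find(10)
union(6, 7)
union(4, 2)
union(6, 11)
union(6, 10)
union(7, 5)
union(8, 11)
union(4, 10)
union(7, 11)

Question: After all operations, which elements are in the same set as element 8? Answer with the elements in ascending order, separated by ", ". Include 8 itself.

Step 1: union(2, 8) -> merged; set of 2 now {2, 8}
Step 2: union(7, 2) -> merged; set of 7 now {2, 7, 8}
Step 3: find(8) -> no change; set of 8 is {2, 7, 8}
Step 4: find(11) -> no change; set of 11 is {11}
Step 5: find(10) -> no change; set of 10 is {10}
Step 6: union(6, 7) -> merged; set of 6 now {2, 6, 7, 8}
Step 7: union(4, 2) -> merged; set of 4 now {2, 4, 6, 7, 8}
Step 8: union(6, 11) -> merged; set of 6 now {2, 4, 6, 7, 8, 11}
Step 9: union(6, 10) -> merged; set of 6 now {2, 4, 6, 7, 8, 10, 11}
Step 10: union(7, 5) -> merged; set of 7 now {2, 4, 5, 6, 7, 8, 10, 11}
Step 11: union(8, 11) -> already same set; set of 8 now {2, 4, 5, 6, 7, 8, 10, 11}
Step 12: union(4, 10) -> already same set; set of 4 now {2, 4, 5, 6, 7, 8, 10, 11}
Step 13: union(7, 11) -> already same set; set of 7 now {2, 4, 5, 6, 7, 8, 10, 11}
Component of 8: {2, 4, 5, 6, 7, 8, 10, 11}

Answer: 2, 4, 5, 6, 7, 8, 10, 11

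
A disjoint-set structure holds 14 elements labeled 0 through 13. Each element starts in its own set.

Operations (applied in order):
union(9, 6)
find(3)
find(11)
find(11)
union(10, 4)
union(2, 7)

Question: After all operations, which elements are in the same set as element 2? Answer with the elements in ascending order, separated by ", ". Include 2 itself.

Step 1: union(9, 6) -> merged; set of 9 now {6, 9}
Step 2: find(3) -> no change; set of 3 is {3}
Step 3: find(11) -> no change; set of 11 is {11}
Step 4: find(11) -> no change; set of 11 is {11}
Step 5: union(10, 4) -> merged; set of 10 now {4, 10}
Step 6: union(2, 7) -> merged; set of 2 now {2, 7}
Component of 2: {2, 7}

Answer: 2, 7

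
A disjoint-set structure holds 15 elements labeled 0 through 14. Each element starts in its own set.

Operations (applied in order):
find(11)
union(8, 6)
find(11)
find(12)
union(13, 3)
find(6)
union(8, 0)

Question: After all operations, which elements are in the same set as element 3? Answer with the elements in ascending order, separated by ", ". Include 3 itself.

Answer: 3, 13

Derivation:
Step 1: find(11) -> no change; set of 11 is {11}
Step 2: union(8, 6) -> merged; set of 8 now {6, 8}
Step 3: find(11) -> no change; set of 11 is {11}
Step 4: find(12) -> no change; set of 12 is {12}
Step 5: union(13, 3) -> merged; set of 13 now {3, 13}
Step 6: find(6) -> no change; set of 6 is {6, 8}
Step 7: union(8, 0) -> merged; set of 8 now {0, 6, 8}
Component of 3: {3, 13}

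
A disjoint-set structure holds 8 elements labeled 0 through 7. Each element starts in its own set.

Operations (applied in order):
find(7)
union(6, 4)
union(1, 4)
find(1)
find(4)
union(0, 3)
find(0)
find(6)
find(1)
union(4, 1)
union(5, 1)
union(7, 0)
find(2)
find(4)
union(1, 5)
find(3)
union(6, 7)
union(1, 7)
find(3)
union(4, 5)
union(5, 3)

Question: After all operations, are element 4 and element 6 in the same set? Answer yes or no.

Answer: yes

Derivation:
Step 1: find(7) -> no change; set of 7 is {7}
Step 2: union(6, 4) -> merged; set of 6 now {4, 6}
Step 3: union(1, 4) -> merged; set of 1 now {1, 4, 6}
Step 4: find(1) -> no change; set of 1 is {1, 4, 6}
Step 5: find(4) -> no change; set of 4 is {1, 4, 6}
Step 6: union(0, 3) -> merged; set of 0 now {0, 3}
Step 7: find(0) -> no change; set of 0 is {0, 3}
Step 8: find(6) -> no change; set of 6 is {1, 4, 6}
Step 9: find(1) -> no change; set of 1 is {1, 4, 6}
Step 10: union(4, 1) -> already same set; set of 4 now {1, 4, 6}
Step 11: union(5, 1) -> merged; set of 5 now {1, 4, 5, 6}
Step 12: union(7, 0) -> merged; set of 7 now {0, 3, 7}
Step 13: find(2) -> no change; set of 2 is {2}
Step 14: find(4) -> no change; set of 4 is {1, 4, 5, 6}
Step 15: union(1, 5) -> already same set; set of 1 now {1, 4, 5, 6}
Step 16: find(3) -> no change; set of 3 is {0, 3, 7}
Step 17: union(6, 7) -> merged; set of 6 now {0, 1, 3, 4, 5, 6, 7}
Step 18: union(1, 7) -> already same set; set of 1 now {0, 1, 3, 4, 5, 6, 7}
Step 19: find(3) -> no change; set of 3 is {0, 1, 3, 4, 5, 6, 7}
Step 20: union(4, 5) -> already same set; set of 4 now {0, 1, 3, 4, 5, 6, 7}
Step 21: union(5, 3) -> already same set; set of 5 now {0, 1, 3, 4, 5, 6, 7}
Set of 4: {0, 1, 3, 4, 5, 6, 7}; 6 is a member.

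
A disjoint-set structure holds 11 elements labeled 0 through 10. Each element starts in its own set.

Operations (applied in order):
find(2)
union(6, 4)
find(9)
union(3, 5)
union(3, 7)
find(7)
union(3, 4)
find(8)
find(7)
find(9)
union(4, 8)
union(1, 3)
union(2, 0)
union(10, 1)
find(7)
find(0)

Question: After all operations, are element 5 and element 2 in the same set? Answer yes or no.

Answer: no

Derivation:
Step 1: find(2) -> no change; set of 2 is {2}
Step 2: union(6, 4) -> merged; set of 6 now {4, 6}
Step 3: find(9) -> no change; set of 9 is {9}
Step 4: union(3, 5) -> merged; set of 3 now {3, 5}
Step 5: union(3, 7) -> merged; set of 3 now {3, 5, 7}
Step 6: find(7) -> no change; set of 7 is {3, 5, 7}
Step 7: union(3, 4) -> merged; set of 3 now {3, 4, 5, 6, 7}
Step 8: find(8) -> no change; set of 8 is {8}
Step 9: find(7) -> no change; set of 7 is {3, 4, 5, 6, 7}
Step 10: find(9) -> no change; set of 9 is {9}
Step 11: union(4, 8) -> merged; set of 4 now {3, 4, 5, 6, 7, 8}
Step 12: union(1, 3) -> merged; set of 1 now {1, 3, 4, 5, 6, 7, 8}
Step 13: union(2, 0) -> merged; set of 2 now {0, 2}
Step 14: union(10, 1) -> merged; set of 10 now {1, 3, 4, 5, 6, 7, 8, 10}
Step 15: find(7) -> no change; set of 7 is {1, 3, 4, 5, 6, 7, 8, 10}
Step 16: find(0) -> no change; set of 0 is {0, 2}
Set of 5: {1, 3, 4, 5, 6, 7, 8, 10}; 2 is not a member.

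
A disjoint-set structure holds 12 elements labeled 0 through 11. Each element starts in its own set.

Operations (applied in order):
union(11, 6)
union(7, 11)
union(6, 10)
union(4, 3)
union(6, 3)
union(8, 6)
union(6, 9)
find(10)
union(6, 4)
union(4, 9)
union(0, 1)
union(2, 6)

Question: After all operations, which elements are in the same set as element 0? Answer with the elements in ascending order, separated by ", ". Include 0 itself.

Answer: 0, 1

Derivation:
Step 1: union(11, 6) -> merged; set of 11 now {6, 11}
Step 2: union(7, 11) -> merged; set of 7 now {6, 7, 11}
Step 3: union(6, 10) -> merged; set of 6 now {6, 7, 10, 11}
Step 4: union(4, 3) -> merged; set of 4 now {3, 4}
Step 5: union(6, 3) -> merged; set of 6 now {3, 4, 6, 7, 10, 11}
Step 6: union(8, 6) -> merged; set of 8 now {3, 4, 6, 7, 8, 10, 11}
Step 7: union(6, 9) -> merged; set of 6 now {3, 4, 6, 7, 8, 9, 10, 11}
Step 8: find(10) -> no change; set of 10 is {3, 4, 6, 7, 8, 9, 10, 11}
Step 9: union(6, 4) -> already same set; set of 6 now {3, 4, 6, 7, 8, 9, 10, 11}
Step 10: union(4, 9) -> already same set; set of 4 now {3, 4, 6, 7, 8, 9, 10, 11}
Step 11: union(0, 1) -> merged; set of 0 now {0, 1}
Step 12: union(2, 6) -> merged; set of 2 now {2, 3, 4, 6, 7, 8, 9, 10, 11}
Component of 0: {0, 1}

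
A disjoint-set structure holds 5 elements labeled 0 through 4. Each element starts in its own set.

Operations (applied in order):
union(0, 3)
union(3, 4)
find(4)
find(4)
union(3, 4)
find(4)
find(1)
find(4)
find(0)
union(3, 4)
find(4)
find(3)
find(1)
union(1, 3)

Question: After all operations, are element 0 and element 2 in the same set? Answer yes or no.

Answer: no

Derivation:
Step 1: union(0, 3) -> merged; set of 0 now {0, 3}
Step 2: union(3, 4) -> merged; set of 3 now {0, 3, 4}
Step 3: find(4) -> no change; set of 4 is {0, 3, 4}
Step 4: find(4) -> no change; set of 4 is {0, 3, 4}
Step 5: union(3, 4) -> already same set; set of 3 now {0, 3, 4}
Step 6: find(4) -> no change; set of 4 is {0, 3, 4}
Step 7: find(1) -> no change; set of 1 is {1}
Step 8: find(4) -> no change; set of 4 is {0, 3, 4}
Step 9: find(0) -> no change; set of 0 is {0, 3, 4}
Step 10: union(3, 4) -> already same set; set of 3 now {0, 3, 4}
Step 11: find(4) -> no change; set of 4 is {0, 3, 4}
Step 12: find(3) -> no change; set of 3 is {0, 3, 4}
Step 13: find(1) -> no change; set of 1 is {1}
Step 14: union(1, 3) -> merged; set of 1 now {0, 1, 3, 4}
Set of 0: {0, 1, 3, 4}; 2 is not a member.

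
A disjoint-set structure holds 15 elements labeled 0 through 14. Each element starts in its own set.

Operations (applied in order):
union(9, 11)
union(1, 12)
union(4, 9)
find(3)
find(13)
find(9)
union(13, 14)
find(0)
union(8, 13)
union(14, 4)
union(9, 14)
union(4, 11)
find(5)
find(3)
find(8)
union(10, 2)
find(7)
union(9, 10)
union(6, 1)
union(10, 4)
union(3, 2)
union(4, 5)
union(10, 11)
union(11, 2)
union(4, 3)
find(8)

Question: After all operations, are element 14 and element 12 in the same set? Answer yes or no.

Answer: no

Derivation:
Step 1: union(9, 11) -> merged; set of 9 now {9, 11}
Step 2: union(1, 12) -> merged; set of 1 now {1, 12}
Step 3: union(4, 9) -> merged; set of 4 now {4, 9, 11}
Step 4: find(3) -> no change; set of 3 is {3}
Step 5: find(13) -> no change; set of 13 is {13}
Step 6: find(9) -> no change; set of 9 is {4, 9, 11}
Step 7: union(13, 14) -> merged; set of 13 now {13, 14}
Step 8: find(0) -> no change; set of 0 is {0}
Step 9: union(8, 13) -> merged; set of 8 now {8, 13, 14}
Step 10: union(14, 4) -> merged; set of 14 now {4, 8, 9, 11, 13, 14}
Step 11: union(9, 14) -> already same set; set of 9 now {4, 8, 9, 11, 13, 14}
Step 12: union(4, 11) -> already same set; set of 4 now {4, 8, 9, 11, 13, 14}
Step 13: find(5) -> no change; set of 5 is {5}
Step 14: find(3) -> no change; set of 3 is {3}
Step 15: find(8) -> no change; set of 8 is {4, 8, 9, 11, 13, 14}
Step 16: union(10, 2) -> merged; set of 10 now {2, 10}
Step 17: find(7) -> no change; set of 7 is {7}
Step 18: union(9, 10) -> merged; set of 9 now {2, 4, 8, 9, 10, 11, 13, 14}
Step 19: union(6, 1) -> merged; set of 6 now {1, 6, 12}
Step 20: union(10, 4) -> already same set; set of 10 now {2, 4, 8, 9, 10, 11, 13, 14}
Step 21: union(3, 2) -> merged; set of 3 now {2, 3, 4, 8, 9, 10, 11, 13, 14}
Step 22: union(4, 5) -> merged; set of 4 now {2, 3, 4, 5, 8, 9, 10, 11, 13, 14}
Step 23: union(10, 11) -> already same set; set of 10 now {2, 3, 4, 5, 8, 9, 10, 11, 13, 14}
Step 24: union(11, 2) -> already same set; set of 11 now {2, 3, 4, 5, 8, 9, 10, 11, 13, 14}
Step 25: union(4, 3) -> already same set; set of 4 now {2, 3, 4, 5, 8, 9, 10, 11, 13, 14}
Step 26: find(8) -> no change; set of 8 is {2, 3, 4, 5, 8, 9, 10, 11, 13, 14}
Set of 14: {2, 3, 4, 5, 8, 9, 10, 11, 13, 14}; 12 is not a member.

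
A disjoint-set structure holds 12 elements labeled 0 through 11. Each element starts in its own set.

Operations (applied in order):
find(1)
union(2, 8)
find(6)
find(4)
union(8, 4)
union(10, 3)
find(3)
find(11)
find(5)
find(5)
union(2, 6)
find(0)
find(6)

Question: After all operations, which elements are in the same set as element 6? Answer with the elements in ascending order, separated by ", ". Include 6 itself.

Answer: 2, 4, 6, 8

Derivation:
Step 1: find(1) -> no change; set of 1 is {1}
Step 2: union(2, 8) -> merged; set of 2 now {2, 8}
Step 3: find(6) -> no change; set of 6 is {6}
Step 4: find(4) -> no change; set of 4 is {4}
Step 5: union(8, 4) -> merged; set of 8 now {2, 4, 8}
Step 6: union(10, 3) -> merged; set of 10 now {3, 10}
Step 7: find(3) -> no change; set of 3 is {3, 10}
Step 8: find(11) -> no change; set of 11 is {11}
Step 9: find(5) -> no change; set of 5 is {5}
Step 10: find(5) -> no change; set of 5 is {5}
Step 11: union(2, 6) -> merged; set of 2 now {2, 4, 6, 8}
Step 12: find(0) -> no change; set of 0 is {0}
Step 13: find(6) -> no change; set of 6 is {2, 4, 6, 8}
Component of 6: {2, 4, 6, 8}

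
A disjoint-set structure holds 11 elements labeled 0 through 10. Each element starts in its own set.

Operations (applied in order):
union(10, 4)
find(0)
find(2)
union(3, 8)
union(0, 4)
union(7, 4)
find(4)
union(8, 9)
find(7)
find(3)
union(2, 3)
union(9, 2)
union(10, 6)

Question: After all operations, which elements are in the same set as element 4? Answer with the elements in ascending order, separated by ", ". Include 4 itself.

Step 1: union(10, 4) -> merged; set of 10 now {4, 10}
Step 2: find(0) -> no change; set of 0 is {0}
Step 3: find(2) -> no change; set of 2 is {2}
Step 4: union(3, 8) -> merged; set of 3 now {3, 8}
Step 5: union(0, 4) -> merged; set of 0 now {0, 4, 10}
Step 6: union(7, 4) -> merged; set of 7 now {0, 4, 7, 10}
Step 7: find(4) -> no change; set of 4 is {0, 4, 7, 10}
Step 8: union(8, 9) -> merged; set of 8 now {3, 8, 9}
Step 9: find(7) -> no change; set of 7 is {0, 4, 7, 10}
Step 10: find(3) -> no change; set of 3 is {3, 8, 9}
Step 11: union(2, 3) -> merged; set of 2 now {2, 3, 8, 9}
Step 12: union(9, 2) -> already same set; set of 9 now {2, 3, 8, 9}
Step 13: union(10, 6) -> merged; set of 10 now {0, 4, 6, 7, 10}
Component of 4: {0, 4, 6, 7, 10}

Answer: 0, 4, 6, 7, 10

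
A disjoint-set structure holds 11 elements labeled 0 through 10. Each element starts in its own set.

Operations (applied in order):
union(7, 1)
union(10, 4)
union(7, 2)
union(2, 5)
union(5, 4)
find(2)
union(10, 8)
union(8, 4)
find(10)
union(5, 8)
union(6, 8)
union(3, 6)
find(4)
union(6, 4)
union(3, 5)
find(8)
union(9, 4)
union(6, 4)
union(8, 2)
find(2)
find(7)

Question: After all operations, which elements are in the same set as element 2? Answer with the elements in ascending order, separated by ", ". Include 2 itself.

Step 1: union(7, 1) -> merged; set of 7 now {1, 7}
Step 2: union(10, 4) -> merged; set of 10 now {4, 10}
Step 3: union(7, 2) -> merged; set of 7 now {1, 2, 7}
Step 4: union(2, 5) -> merged; set of 2 now {1, 2, 5, 7}
Step 5: union(5, 4) -> merged; set of 5 now {1, 2, 4, 5, 7, 10}
Step 6: find(2) -> no change; set of 2 is {1, 2, 4, 5, 7, 10}
Step 7: union(10, 8) -> merged; set of 10 now {1, 2, 4, 5, 7, 8, 10}
Step 8: union(8, 4) -> already same set; set of 8 now {1, 2, 4, 5, 7, 8, 10}
Step 9: find(10) -> no change; set of 10 is {1, 2, 4, 5, 7, 8, 10}
Step 10: union(5, 8) -> already same set; set of 5 now {1, 2, 4, 5, 7, 8, 10}
Step 11: union(6, 8) -> merged; set of 6 now {1, 2, 4, 5, 6, 7, 8, 10}
Step 12: union(3, 6) -> merged; set of 3 now {1, 2, 3, 4, 5, 6, 7, 8, 10}
Step 13: find(4) -> no change; set of 4 is {1, 2, 3, 4, 5, 6, 7, 8, 10}
Step 14: union(6, 4) -> already same set; set of 6 now {1, 2, 3, 4, 5, 6, 7, 8, 10}
Step 15: union(3, 5) -> already same set; set of 3 now {1, 2, 3, 4, 5, 6, 7, 8, 10}
Step 16: find(8) -> no change; set of 8 is {1, 2, 3, 4, 5, 6, 7, 8, 10}
Step 17: union(9, 4) -> merged; set of 9 now {1, 2, 3, 4, 5, 6, 7, 8, 9, 10}
Step 18: union(6, 4) -> already same set; set of 6 now {1, 2, 3, 4, 5, 6, 7, 8, 9, 10}
Step 19: union(8, 2) -> already same set; set of 8 now {1, 2, 3, 4, 5, 6, 7, 8, 9, 10}
Step 20: find(2) -> no change; set of 2 is {1, 2, 3, 4, 5, 6, 7, 8, 9, 10}
Step 21: find(7) -> no change; set of 7 is {1, 2, 3, 4, 5, 6, 7, 8, 9, 10}
Component of 2: {1, 2, 3, 4, 5, 6, 7, 8, 9, 10}

Answer: 1, 2, 3, 4, 5, 6, 7, 8, 9, 10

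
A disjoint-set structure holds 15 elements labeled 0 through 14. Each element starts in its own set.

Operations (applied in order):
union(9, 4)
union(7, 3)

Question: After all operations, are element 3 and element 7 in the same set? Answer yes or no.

Step 1: union(9, 4) -> merged; set of 9 now {4, 9}
Step 2: union(7, 3) -> merged; set of 7 now {3, 7}
Set of 3: {3, 7}; 7 is a member.

Answer: yes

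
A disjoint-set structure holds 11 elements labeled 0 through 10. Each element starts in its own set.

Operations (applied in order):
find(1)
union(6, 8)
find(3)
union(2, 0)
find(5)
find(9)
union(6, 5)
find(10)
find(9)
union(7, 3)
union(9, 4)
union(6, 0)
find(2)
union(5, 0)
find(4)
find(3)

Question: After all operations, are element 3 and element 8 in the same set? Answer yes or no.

Step 1: find(1) -> no change; set of 1 is {1}
Step 2: union(6, 8) -> merged; set of 6 now {6, 8}
Step 3: find(3) -> no change; set of 3 is {3}
Step 4: union(2, 0) -> merged; set of 2 now {0, 2}
Step 5: find(5) -> no change; set of 5 is {5}
Step 6: find(9) -> no change; set of 9 is {9}
Step 7: union(6, 5) -> merged; set of 6 now {5, 6, 8}
Step 8: find(10) -> no change; set of 10 is {10}
Step 9: find(9) -> no change; set of 9 is {9}
Step 10: union(7, 3) -> merged; set of 7 now {3, 7}
Step 11: union(9, 4) -> merged; set of 9 now {4, 9}
Step 12: union(6, 0) -> merged; set of 6 now {0, 2, 5, 6, 8}
Step 13: find(2) -> no change; set of 2 is {0, 2, 5, 6, 8}
Step 14: union(5, 0) -> already same set; set of 5 now {0, 2, 5, 6, 8}
Step 15: find(4) -> no change; set of 4 is {4, 9}
Step 16: find(3) -> no change; set of 3 is {3, 7}
Set of 3: {3, 7}; 8 is not a member.

Answer: no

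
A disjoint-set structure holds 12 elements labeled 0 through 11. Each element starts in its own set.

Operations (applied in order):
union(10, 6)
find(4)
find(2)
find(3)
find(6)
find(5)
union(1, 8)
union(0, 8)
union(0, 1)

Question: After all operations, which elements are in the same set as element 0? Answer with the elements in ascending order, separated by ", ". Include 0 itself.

Step 1: union(10, 6) -> merged; set of 10 now {6, 10}
Step 2: find(4) -> no change; set of 4 is {4}
Step 3: find(2) -> no change; set of 2 is {2}
Step 4: find(3) -> no change; set of 3 is {3}
Step 5: find(6) -> no change; set of 6 is {6, 10}
Step 6: find(5) -> no change; set of 5 is {5}
Step 7: union(1, 8) -> merged; set of 1 now {1, 8}
Step 8: union(0, 8) -> merged; set of 0 now {0, 1, 8}
Step 9: union(0, 1) -> already same set; set of 0 now {0, 1, 8}
Component of 0: {0, 1, 8}

Answer: 0, 1, 8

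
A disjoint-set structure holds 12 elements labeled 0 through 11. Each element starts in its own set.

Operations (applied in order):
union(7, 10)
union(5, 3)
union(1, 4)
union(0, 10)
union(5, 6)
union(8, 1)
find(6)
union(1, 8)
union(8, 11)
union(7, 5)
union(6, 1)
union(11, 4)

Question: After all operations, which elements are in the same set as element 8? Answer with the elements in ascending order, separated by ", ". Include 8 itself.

Answer: 0, 1, 3, 4, 5, 6, 7, 8, 10, 11

Derivation:
Step 1: union(7, 10) -> merged; set of 7 now {7, 10}
Step 2: union(5, 3) -> merged; set of 5 now {3, 5}
Step 3: union(1, 4) -> merged; set of 1 now {1, 4}
Step 4: union(0, 10) -> merged; set of 0 now {0, 7, 10}
Step 5: union(5, 6) -> merged; set of 5 now {3, 5, 6}
Step 6: union(8, 1) -> merged; set of 8 now {1, 4, 8}
Step 7: find(6) -> no change; set of 6 is {3, 5, 6}
Step 8: union(1, 8) -> already same set; set of 1 now {1, 4, 8}
Step 9: union(8, 11) -> merged; set of 8 now {1, 4, 8, 11}
Step 10: union(7, 5) -> merged; set of 7 now {0, 3, 5, 6, 7, 10}
Step 11: union(6, 1) -> merged; set of 6 now {0, 1, 3, 4, 5, 6, 7, 8, 10, 11}
Step 12: union(11, 4) -> already same set; set of 11 now {0, 1, 3, 4, 5, 6, 7, 8, 10, 11}
Component of 8: {0, 1, 3, 4, 5, 6, 7, 8, 10, 11}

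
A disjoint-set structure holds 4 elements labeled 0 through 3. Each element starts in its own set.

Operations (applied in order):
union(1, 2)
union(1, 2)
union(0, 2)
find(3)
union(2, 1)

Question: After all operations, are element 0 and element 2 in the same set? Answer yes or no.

Answer: yes

Derivation:
Step 1: union(1, 2) -> merged; set of 1 now {1, 2}
Step 2: union(1, 2) -> already same set; set of 1 now {1, 2}
Step 3: union(0, 2) -> merged; set of 0 now {0, 1, 2}
Step 4: find(3) -> no change; set of 3 is {3}
Step 5: union(2, 1) -> already same set; set of 2 now {0, 1, 2}
Set of 0: {0, 1, 2}; 2 is a member.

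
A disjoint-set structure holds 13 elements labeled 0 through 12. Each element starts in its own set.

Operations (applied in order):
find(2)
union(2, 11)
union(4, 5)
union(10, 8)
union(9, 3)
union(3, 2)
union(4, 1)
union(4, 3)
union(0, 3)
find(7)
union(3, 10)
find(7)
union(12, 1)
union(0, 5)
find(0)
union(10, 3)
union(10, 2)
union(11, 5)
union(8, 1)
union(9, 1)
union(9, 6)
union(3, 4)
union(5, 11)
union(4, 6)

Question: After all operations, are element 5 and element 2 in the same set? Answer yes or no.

Step 1: find(2) -> no change; set of 2 is {2}
Step 2: union(2, 11) -> merged; set of 2 now {2, 11}
Step 3: union(4, 5) -> merged; set of 4 now {4, 5}
Step 4: union(10, 8) -> merged; set of 10 now {8, 10}
Step 5: union(9, 3) -> merged; set of 9 now {3, 9}
Step 6: union(3, 2) -> merged; set of 3 now {2, 3, 9, 11}
Step 7: union(4, 1) -> merged; set of 4 now {1, 4, 5}
Step 8: union(4, 3) -> merged; set of 4 now {1, 2, 3, 4, 5, 9, 11}
Step 9: union(0, 3) -> merged; set of 0 now {0, 1, 2, 3, 4, 5, 9, 11}
Step 10: find(7) -> no change; set of 7 is {7}
Step 11: union(3, 10) -> merged; set of 3 now {0, 1, 2, 3, 4, 5, 8, 9, 10, 11}
Step 12: find(7) -> no change; set of 7 is {7}
Step 13: union(12, 1) -> merged; set of 12 now {0, 1, 2, 3, 4, 5, 8, 9, 10, 11, 12}
Step 14: union(0, 5) -> already same set; set of 0 now {0, 1, 2, 3, 4, 5, 8, 9, 10, 11, 12}
Step 15: find(0) -> no change; set of 0 is {0, 1, 2, 3, 4, 5, 8, 9, 10, 11, 12}
Step 16: union(10, 3) -> already same set; set of 10 now {0, 1, 2, 3, 4, 5, 8, 9, 10, 11, 12}
Step 17: union(10, 2) -> already same set; set of 10 now {0, 1, 2, 3, 4, 5, 8, 9, 10, 11, 12}
Step 18: union(11, 5) -> already same set; set of 11 now {0, 1, 2, 3, 4, 5, 8, 9, 10, 11, 12}
Step 19: union(8, 1) -> already same set; set of 8 now {0, 1, 2, 3, 4, 5, 8, 9, 10, 11, 12}
Step 20: union(9, 1) -> already same set; set of 9 now {0, 1, 2, 3, 4, 5, 8, 9, 10, 11, 12}
Step 21: union(9, 6) -> merged; set of 9 now {0, 1, 2, 3, 4, 5, 6, 8, 9, 10, 11, 12}
Step 22: union(3, 4) -> already same set; set of 3 now {0, 1, 2, 3, 4, 5, 6, 8, 9, 10, 11, 12}
Step 23: union(5, 11) -> already same set; set of 5 now {0, 1, 2, 3, 4, 5, 6, 8, 9, 10, 11, 12}
Step 24: union(4, 6) -> already same set; set of 4 now {0, 1, 2, 3, 4, 5, 6, 8, 9, 10, 11, 12}
Set of 5: {0, 1, 2, 3, 4, 5, 6, 8, 9, 10, 11, 12}; 2 is a member.

Answer: yes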